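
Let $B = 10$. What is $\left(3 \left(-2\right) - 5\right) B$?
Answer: $-110$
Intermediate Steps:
$\left(3 \left(-2\right) - 5\right) B = \left(3 \left(-2\right) - 5\right) 10 = \left(-6 - 5\right) 10 = \left(-11\right) 10 = -110$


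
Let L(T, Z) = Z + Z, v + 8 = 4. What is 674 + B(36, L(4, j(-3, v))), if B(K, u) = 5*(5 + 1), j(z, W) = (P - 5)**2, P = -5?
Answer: 704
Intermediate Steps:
v = -4 (v = -8 + 4 = -4)
j(z, W) = 100 (j(z, W) = (-5 - 5)**2 = (-10)**2 = 100)
L(T, Z) = 2*Z
B(K, u) = 30 (B(K, u) = 5*6 = 30)
674 + B(36, L(4, j(-3, v))) = 674 + 30 = 704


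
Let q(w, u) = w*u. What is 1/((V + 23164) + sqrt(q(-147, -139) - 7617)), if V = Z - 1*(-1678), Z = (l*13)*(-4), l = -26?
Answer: 13097/343056410 - 3*sqrt(89)/171528205 ≈ 3.8012e-5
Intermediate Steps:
Z = 1352 (Z = -26*13*(-4) = -338*(-4) = 1352)
V = 3030 (V = 1352 - 1*(-1678) = 1352 + 1678 = 3030)
q(w, u) = u*w
1/((V + 23164) + sqrt(q(-147, -139) - 7617)) = 1/((3030 + 23164) + sqrt(-139*(-147) - 7617)) = 1/(26194 + sqrt(20433 - 7617)) = 1/(26194 + sqrt(12816)) = 1/(26194 + 12*sqrt(89))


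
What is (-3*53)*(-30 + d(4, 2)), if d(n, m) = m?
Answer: 4452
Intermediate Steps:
(-3*53)*(-30 + d(4, 2)) = (-3*53)*(-30 + 2) = -159*(-28) = 4452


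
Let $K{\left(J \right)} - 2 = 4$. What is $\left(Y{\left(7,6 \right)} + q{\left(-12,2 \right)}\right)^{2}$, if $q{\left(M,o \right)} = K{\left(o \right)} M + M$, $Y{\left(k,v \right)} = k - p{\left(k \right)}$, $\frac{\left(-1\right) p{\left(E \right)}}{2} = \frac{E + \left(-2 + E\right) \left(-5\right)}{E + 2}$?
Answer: $6561$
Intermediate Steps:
$p{\left(E \right)} = - \frac{2 \left(10 - 4 E\right)}{2 + E}$ ($p{\left(E \right)} = - 2 \frac{E + \left(-2 + E\right) \left(-5\right)}{E + 2} = - 2 \frac{E - \left(-10 + 5 E\right)}{2 + E} = - 2 \frac{10 - 4 E}{2 + E} = - \frac{2 \left(10 - 4 E\right)}{2 + E}$)
$K{\left(J \right)} = 6$ ($K{\left(J \right)} = 2 + 4 = 6$)
$Y{\left(k,v \right)} = k - \frac{4 \left(-5 + 2 k\right)}{2 + k}$
$q{\left(M,o \right)} = 7 M$ ($q{\left(M,o \right)} = 6 M + M = 7 M$)
$\left(Y{\left(7,6 \right)} + q{\left(-12,2 \right)}\right)^{2} = \left(\frac{20 + 7^{2} - 42}{2 + 7} + 7 \left(-12\right)\right)^{2} = \left(\frac{20 + 49 - 42}{9} - 84\right)^{2} = \left(\frac{1}{9} \cdot 27 - 84\right)^{2} = \left(3 - 84\right)^{2} = \left(-81\right)^{2} = 6561$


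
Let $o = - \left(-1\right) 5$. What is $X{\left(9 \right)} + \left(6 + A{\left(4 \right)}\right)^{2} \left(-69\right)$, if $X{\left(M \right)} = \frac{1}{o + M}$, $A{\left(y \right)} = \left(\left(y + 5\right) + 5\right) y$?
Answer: $- \frac{3713303}{14} \approx -2.6524 \cdot 10^{5}$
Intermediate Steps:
$o = 5$ ($o = \left(-1\right) \left(-5\right) = 5$)
$A{\left(y \right)} = y \left(10 + y\right)$ ($A{\left(y \right)} = \left(\left(5 + y\right) + 5\right) y = \left(10 + y\right) y = y \left(10 + y\right)$)
$X{\left(M \right)} = \frac{1}{5 + M}$
$X{\left(9 \right)} + \left(6 + A{\left(4 \right)}\right)^{2} \left(-69\right) = \frac{1}{5 + 9} + \left(6 + 4 \left(10 + 4\right)\right)^{2} \left(-69\right) = \frac{1}{14} + \left(6 + 4 \cdot 14\right)^{2} \left(-69\right) = \frac{1}{14} + \left(6 + 56\right)^{2} \left(-69\right) = \frac{1}{14} + 62^{2} \left(-69\right) = \frac{1}{14} + 3844 \left(-69\right) = \frac{1}{14} - 265236 = - \frac{3713303}{14}$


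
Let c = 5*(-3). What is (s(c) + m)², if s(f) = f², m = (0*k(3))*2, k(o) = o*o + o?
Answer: 50625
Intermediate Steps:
c = -15
k(o) = o + o² (k(o) = o² + o = o + o²)
m = 0 (m = (0*(3*(1 + 3)))*2 = (0*(3*4))*2 = (0*12)*2 = 0*2 = 0)
(s(c) + m)² = ((-15)² + 0)² = (225 + 0)² = 225² = 50625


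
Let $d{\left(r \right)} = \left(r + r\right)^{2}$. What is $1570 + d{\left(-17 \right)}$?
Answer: $2726$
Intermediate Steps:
$d{\left(r \right)} = 4 r^{2}$ ($d{\left(r \right)} = \left(2 r\right)^{2} = 4 r^{2}$)
$1570 + d{\left(-17 \right)} = 1570 + 4 \left(-17\right)^{2} = 1570 + 4 \cdot 289 = 1570 + 1156 = 2726$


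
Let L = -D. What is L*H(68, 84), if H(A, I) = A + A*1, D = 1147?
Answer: -155992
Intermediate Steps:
H(A, I) = 2*A (H(A, I) = A + A = 2*A)
L = -1147 (L = -1*1147 = -1147)
L*H(68, 84) = -2294*68 = -1147*136 = -155992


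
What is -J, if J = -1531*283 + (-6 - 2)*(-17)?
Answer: 433137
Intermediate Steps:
J = -433137 (J = -433273 - 8*(-17) = -433273 + 136 = -433137)
-J = -1*(-433137) = 433137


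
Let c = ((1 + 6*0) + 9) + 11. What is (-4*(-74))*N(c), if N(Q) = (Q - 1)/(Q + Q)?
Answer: 2960/21 ≈ 140.95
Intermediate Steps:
c = 21 (c = ((1 + 0) + 9) + 11 = (1 + 9) + 11 = 10 + 11 = 21)
N(Q) = (-1 + Q)/(2*Q) (N(Q) = (-1 + Q)/((2*Q)) = (-1 + Q)*(1/(2*Q)) = (-1 + Q)/(2*Q))
(-4*(-74))*N(c) = (-4*(-74))*((½)*(-1 + 21)/21) = 296*((½)*(1/21)*20) = 296*(10/21) = 2960/21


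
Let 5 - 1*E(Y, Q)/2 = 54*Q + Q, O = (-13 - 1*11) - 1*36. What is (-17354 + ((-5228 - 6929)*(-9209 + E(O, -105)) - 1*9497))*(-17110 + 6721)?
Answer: 297208075662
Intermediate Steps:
O = -60 (O = (-13 - 11) - 36 = -24 - 36 = -60)
E(Y, Q) = 10 - 110*Q (E(Y, Q) = 10 - 2*(54*Q + Q) = 10 - 110*Q)
(-17354 + ((-5228 - 6929)*(-9209 + E(O, -105)) - 1*9497))*(-17110 + 6721) = (-17354 + ((-5228 - 6929)*(-9209 + (10 - 110*(-105))) - 1*9497))*(-17110 + 6721) = (-17354 + (-12157*(-9209 + (10 + 11550)) - 9497))*(-10389) = (-17354 + (-12157*(-9209 + 11560) - 9497))*(-10389) = (-17354 + (-12157*2351 - 9497))*(-10389) = (-17354 + (-28581107 - 9497))*(-10389) = (-17354 - 28590604)*(-10389) = -28607958*(-10389) = 297208075662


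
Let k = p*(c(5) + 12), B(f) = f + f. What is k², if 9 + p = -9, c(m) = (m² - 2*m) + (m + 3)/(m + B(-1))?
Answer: 285156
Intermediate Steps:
B(f) = 2*f
c(m) = m² - 2*m + (3 + m)/(-2 + m) (c(m) = (m² - 2*m) + (m + 3)/(m + 2*(-1)) = (m² - 2*m) + (3 + m)/(m - 2) = (m² - 2*m) + (3 + m)/(-2 + m) = m² - 2*m + (3 + m)/(-2 + m))
p = -18 (p = -9 - 9 = -18)
k = -534 (k = -18*((3 + 5³ - 4*5² + 5*5)/(-2 + 5) + 12) = -18*((3 + 125 - 4*25 + 25)/3 + 12) = -18*((3 + 125 - 100 + 25)/3 + 12) = -18*((⅓)*53 + 12) = -18*(53/3 + 12) = -18*89/3 = -534)
k² = (-534)² = 285156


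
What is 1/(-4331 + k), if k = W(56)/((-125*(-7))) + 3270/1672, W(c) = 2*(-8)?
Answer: -731500/3166709251 ≈ -0.00023100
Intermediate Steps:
W(c) = -16
k = 1417249/731500 (k = -16/((-125*(-7))) + 3270/1672 = -16/875 + 3270*(1/1672) = -16*1/875 + 1635/836 = -16/875 + 1635/836 = 1417249/731500 ≈ 1.9375)
1/(-4331 + k) = 1/(-4331 + 1417249/731500) = 1/(-3166709251/731500) = -731500/3166709251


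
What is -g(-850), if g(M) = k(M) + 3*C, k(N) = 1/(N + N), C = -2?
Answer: 10201/1700 ≈ 6.0006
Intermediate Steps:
k(N) = 1/(2*N)
g(M) = -6 + 1/(2*M) (g(M) = 1/(2*M) + 3*(-2) = 1/(2*M) - 6 = -6 + 1/(2*M))
-g(-850) = -(-6 + (½)/(-850)) = -(-6 + (½)*(-1/850)) = -(-6 - 1/1700) = -1*(-10201/1700) = 10201/1700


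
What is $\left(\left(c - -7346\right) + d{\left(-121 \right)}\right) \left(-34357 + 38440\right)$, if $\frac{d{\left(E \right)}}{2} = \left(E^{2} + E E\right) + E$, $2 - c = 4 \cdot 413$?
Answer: $261385494$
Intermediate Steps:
$c = -1650$ ($c = 2 - 4 \cdot 413 = 2 - 1652 = -1650$)
$d{\left(E \right)} = 2 E + 4 E^{2}$ ($d{\left(E \right)} = 2 \left(\left(E^{2} + E E\right) + E\right) = 2 \left(\left(E^{2} + E^{2}\right) + E\right) = 2 \left(2 E^{2} + E\right) = 2 \left(E + 2 E^{2}\right) = 2 E + 4 E^{2}$)
$\left(\left(c - -7346\right) + d{\left(-121 \right)}\right) \left(-34357 + 38440\right) = \left(\left(-1650 - -7346\right) + 2 \left(-121\right) \left(1 + 2 \left(-121\right)\right)\right) \left(-34357 + 38440\right) = \left(\left(-1650 + 7346\right) + 2 \left(-121\right) \left(1 - 242\right)\right) 4083 = \left(5696 + 2 \left(-121\right) \left(-241\right)\right) 4083 = \left(5696 + 58322\right) 4083 = 64018 \cdot 4083 = 261385494$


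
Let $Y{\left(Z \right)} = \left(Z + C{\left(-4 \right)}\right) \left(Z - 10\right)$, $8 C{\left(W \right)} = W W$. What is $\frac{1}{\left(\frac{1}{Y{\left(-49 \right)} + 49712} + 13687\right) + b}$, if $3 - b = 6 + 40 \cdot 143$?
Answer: $\frac{52485}{417990541} \approx 0.00012557$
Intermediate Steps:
$C{\left(W \right)} = \frac{W^{2}}{8}$ ($C{\left(W \right)} = \frac{W W}{8} = \frac{W^{2}}{8}$)
$b = -5723$ ($b = 3 - \left(6 + 40 \cdot 143\right) = 3 - \left(6 + 5720\right) = 3 - 5726 = -5723$)
$Y{\left(Z \right)} = \left(-10 + Z\right) \left(2 + Z\right)$ ($Y{\left(Z \right)} = \left(Z + \frac{\left(-4\right)^{2}}{8}\right) \left(Z - 10\right) = \left(Z + \frac{1}{8} \cdot 16\right) \left(-10 + Z\right) = \left(Z + 2\right) \left(-10 + Z\right) = \left(2 + Z\right) \left(-10 + Z\right) = \left(-10 + Z\right) \left(2 + Z\right)$)
$\frac{1}{\left(\frac{1}{Y{\left(-49 \right)} + 49712} + 13687\right) + b} = \frac{1}{\left(\frac{1}{\left(-20 + \left(-49\right)^{2} - -392\right) + 49712} + 13687\right) - 5723} = \frac{1}{\left(\frac{1}{\left(-20 + 2401 + 392\right) + 49712} + 13687\right) - 5723} = \frac{1}{\left(\frac{1}{2773 + 49712} + 13687\right) - 5723} = \frac{1}{\left(\frac{1}{52485} + 13687\right) - 5723} = \frac{1}{\frac{718362196}{52485} - 5723} = \frac{1}{\frac{417990541}{52485}} = \frac{52485}{417990541}$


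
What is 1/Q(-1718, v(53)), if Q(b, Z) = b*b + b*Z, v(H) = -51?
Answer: 1/3039142 ≈ 3.2904e-7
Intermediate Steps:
Q(b, Z) = b² + Z*b
1/Q(-1718, v(53)) = 1/(-1718*(-51 - 1718)) = 1/(-1718*(-1769)) = 1/3039142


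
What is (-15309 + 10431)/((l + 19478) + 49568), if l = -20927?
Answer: -4878/48119 ≈ -0.10137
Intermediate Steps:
(-15309 + 10431)/((l + 19478) + 49568) = (-15309 + 10431)/((-20927 + 19478) + 49568) = -4878/(-1449 + 49568) = -4878/48119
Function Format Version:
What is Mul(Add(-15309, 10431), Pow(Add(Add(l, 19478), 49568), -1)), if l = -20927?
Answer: Rational(-4878, 48119) ≈ -0.10137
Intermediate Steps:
Mul(Add(-15309, 10431), Pow(Add(Add(l, 19478), 49568), -1)) = Mul(Add(-15309, 10431), Pow(Add(Add(-20927, 19478), 49568), -1)) = Mul(-4878, Pow(Add(-1449, 49568), -1)) = Mul(-4878, Pow(48119, -1)) = Mul(-4878, Rational(1, 48119)) = Rational(-4878, 48119)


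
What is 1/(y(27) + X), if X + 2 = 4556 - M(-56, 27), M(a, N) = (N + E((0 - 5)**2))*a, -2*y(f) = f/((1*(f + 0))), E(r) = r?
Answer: 2/14931 ≈ 0.00013395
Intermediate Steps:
y(f) = -1/2 (y(f) = -f/(2*(1*(f + 0))) = -f/(2*(1*f)) = -f/(2*f) = -1/2*1 = -1/2)
M(a, N) = a*(25 + N) (M(a, N) = (N + (0 - 5)**2)*a = (N + (-5)**2)*a = (N + 25)*a = (25 + N)*a = a*(25 + N))
X = 7466 (X = -2 + (4556 - (-56)*(25 + 27)) = -2 + (4556 - (-56)*52) = -2 + (4556 - 1*(-2912)) = -2 + (4556 + 2912) = -2 + 7468 = 7466)
1/(y(27) + X) = 1/(-1/2 + 7466) = 1/(14931/2) = 2/14931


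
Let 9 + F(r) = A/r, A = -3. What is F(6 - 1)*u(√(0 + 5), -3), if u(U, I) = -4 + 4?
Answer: 0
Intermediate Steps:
u(U, I) = 0
F(r) = -9 - 3/r
F(6 - 1)*u(√(0 + 5), -3) = (-9 - 3/(6 - 1))*0 = (-9 - 3/5)*0 = (-9 - 3*⅕)*0 = (-9 - ⅗)*0 = -48/5*0 = 0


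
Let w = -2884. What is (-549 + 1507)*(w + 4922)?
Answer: 1952404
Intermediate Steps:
(-549 + 1507)*(w + 4922) = (-549 + 1507)*(-2884 + 4922) = 958*2038 = 1952404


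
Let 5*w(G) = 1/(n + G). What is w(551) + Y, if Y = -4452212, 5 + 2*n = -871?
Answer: -2515499779/565 ≈ -4.4522e+6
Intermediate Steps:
n = -438 (n = -5/2 + (½)*(-871) = -5/2 - 871/2 = -438)
w(G) = 1/(5*(-438 + G))
w(551) + Y = 1/(5*(-438 + 551)) - 4452212 = (⅕)/113 - 4452212 = (⅕)*(1/113) - 4452212 = 1/565 - 4452212 = -2515499779/565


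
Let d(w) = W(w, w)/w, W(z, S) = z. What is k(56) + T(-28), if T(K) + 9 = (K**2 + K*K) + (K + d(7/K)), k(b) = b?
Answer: 1588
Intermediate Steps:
d(w) = 1 (d(w) = w/w = 1)
T(K) = -8 + K + 2*K**2 (T(K) = -9 + ((K**2 + K*K) + (K + 1)) = -9 + ((K**2 + K**2) + (1 + K)) = -9 + (2*K**2 + (1 + K)) = -9 + (1 + K + 2*K**2) = -8 + K + 2*K**2)
k(56) + T(-28) = 56 + (-8 - 28 + 2*(-28)**2) = 56 + (-8 - 28 + 2*784) = 56 + (-8 - 28 + 1568) = 56 + 1532 = 1588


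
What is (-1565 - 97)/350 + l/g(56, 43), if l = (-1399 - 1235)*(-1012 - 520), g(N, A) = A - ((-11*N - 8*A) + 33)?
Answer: 70536933/16975 ≈ 4155.3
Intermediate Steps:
g(N, A) = -33 + 9*A + 11*N (g(N, A) = A - (33 - 11*N - 8*A) = A + (-33 + 8*A + 11*N) = -33 + 9*A + 11*N)
l = 4035288 (l = -2634*(-1532) = 4035288)
(-1565 - 97)/350 + l/g(56, 43) = (-1565 - 97)/350 + 4035288/(-33 + 9*43 + 11*56) = -1662*1/350 + 4035288/(-33 + 387 + 616) = -831/175 + 4035288/970 = -831/175 + 4035288*(1/970) = -831/175 + 2017644/485 = 70536933/16975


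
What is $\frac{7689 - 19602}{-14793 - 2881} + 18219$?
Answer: $\frac{322014519}{17674} \approx 18220.0$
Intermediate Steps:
$\frac{7689 - 19602}{-14793 - 2881} + 18219 = - \frac{11913}{-17674} + 18219 = \left(-11913\right) \left(- \frac{1}{17674}\right) + 18219 = \frac{11913}{17674} + 18219 = \frac{322014519}{17674}$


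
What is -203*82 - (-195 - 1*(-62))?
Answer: -16513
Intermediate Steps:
-203*82 - (-195 - 1*(-62)) = -16646 - (-195 + 62) = -16646 - 1*(-133) = -16646 + 133 = -16513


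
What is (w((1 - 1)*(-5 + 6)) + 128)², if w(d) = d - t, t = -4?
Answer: 17424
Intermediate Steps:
w(d) = 4 + d (w(d) = d - 1*(-4) = d + 4 = 4 + d)
(w((1 - 1)*(-5 + 6)) + 128)² = ((4 + (1 - 1)*(-5 + 6)) + 128)² = ((4 + 0*1) + 128)² = ((4 + 0) + 128)² = (4 + 128)² = 132² = 17424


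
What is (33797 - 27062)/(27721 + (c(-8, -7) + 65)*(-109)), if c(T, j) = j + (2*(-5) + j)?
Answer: 6735/23252 ≈ 0.28965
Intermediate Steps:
c(T, j) = -10 + 2*j (c(T, j) = j + (-10 + j) = -10 + 2*j)
(33797 - 27062)/(27721 + (c(-8, -7) + 65)*(-109)) = (33797 - 27062)/(27721 + ((-10 + 2*(-7)) + 65)*(-109)) = 6735/(27721 + ((-10 - 14) + 65)*(-109)) = 6735/(27721 + (-24 + 65)*(-109)) = 6735/(27721 + 41*(-109)) = 6735/(27721 - 4469) = 6735/23252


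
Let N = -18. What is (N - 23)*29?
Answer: -1189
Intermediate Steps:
(N - 23)*29 = (-18 - 23)*29 = -41*29 = -1189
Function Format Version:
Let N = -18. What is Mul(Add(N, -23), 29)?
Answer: -1189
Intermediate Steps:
Mul(Add(N, -23), 29) = Mul(Add(-18, -23), 29) = Mul(-41, 29) = -1189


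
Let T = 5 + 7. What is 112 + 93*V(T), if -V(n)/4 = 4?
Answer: -1376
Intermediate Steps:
T = 12
V(n) = -16 (V(n) = -4*4 = -16)
112 + 93*V(T) = 112 + 93*(-16) = 112 - 1488 = -1376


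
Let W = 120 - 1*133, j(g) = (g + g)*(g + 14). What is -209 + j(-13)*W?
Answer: 129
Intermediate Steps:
j(g) = 2*g*(14 + g) (j(g) = (2*g)*(14 + g) = 2*g*(14 + g))
W = -13 (W = 120 - 133 = -13)
-209 + j(-13)*W = -209 + (2*(-13)*(14 - 13))*(-13) = -209 + (2*(-13)*1)*(-13) = -209 - 26*(-13) = -209 + 338 = 129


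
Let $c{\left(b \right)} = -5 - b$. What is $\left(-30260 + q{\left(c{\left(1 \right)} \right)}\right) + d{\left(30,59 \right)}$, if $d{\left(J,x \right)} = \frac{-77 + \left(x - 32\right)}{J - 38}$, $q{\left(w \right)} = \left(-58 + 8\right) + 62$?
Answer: $- \frac{120967}{4} \approx -30242.0$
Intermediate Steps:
$q{\left(w \right)} = 12$ ($q{\left(w \right)} = -50 + 62 = 12$)
$d{\left(J,x \right)} = \frac{-109 + x}{-38 + J}$ ($d{\left(J,x \right)} = \frac{-77 + \left(-32 + x\right)}{-38 + J} = \frac{-109 + x}{-38 + J}$)
$\left(-30260 + q{\left(c{\left(1 \right)} \right)}\right) + d{\left(30,59 \right)} = \left(-30260 + 12\right) + \frac{-109 + 59}{-38 + 30} = -30248 + \frac{1}{-8} \left(-50\right) = -30248 - - \frac{25}{4} = -30248 + \frac{25}{4} = - \frac{120967}{4}$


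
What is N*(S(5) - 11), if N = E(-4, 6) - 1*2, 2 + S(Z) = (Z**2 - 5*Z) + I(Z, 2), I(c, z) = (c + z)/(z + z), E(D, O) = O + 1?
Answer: -225/4 ≈ -56.250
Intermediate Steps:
E(D, O) = 1 + O
I(c, z) = (c + z)/(2*z) (I(c, z) = (c + z)/((2*z)) = (c + z)*(1/(2*z)) = (c + z)/(2*z))
S(Z) = -3/2 + Z**2 - 19*Z/4 (S(Z) = -2 + ((Z**2 - 5*Z) + (1/2)*(Z + 2)/2) = -2 + ((Z**2 - 5*Z) + (1/2)*(1/2)*(2 + Z)) = -2 + ((Z**2 - 5*Z) + (1/2 + Z/4)) = -2 + (1/2 + Z**2 - 19*Z/4) = -3/2 + Z**2 - 19*Z/4)
N = 5 (N = (1 + 6) - 1*2 = 7 - 2 = 5)
N*(S(5) - 11) = 5*((-3/2 + 5**2 - 19/4*5) - 11) = 5*((-3/2 + 25 - 95/4) - 11) = 5*(-1/4 - 11) = 5*(-45/4) = -225/4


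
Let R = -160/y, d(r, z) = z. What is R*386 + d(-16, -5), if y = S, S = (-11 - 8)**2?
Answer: -63565/361 ≈ -176.08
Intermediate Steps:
S = 361 (S = (-19)**2 = 361)
y = 361
R = -160/361 ≈ -0.44321
R*386 + d(-16, -5) = -160/361*386 - 5 = -61760/361 - 5 = -63565/361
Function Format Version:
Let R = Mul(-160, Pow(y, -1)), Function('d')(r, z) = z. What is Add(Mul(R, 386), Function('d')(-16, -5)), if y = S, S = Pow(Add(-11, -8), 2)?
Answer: Rational(-63565, 361) ≈ -176.08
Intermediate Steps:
S = 361 (S = Pow(-19, 2) = 361)
y = 361
R = Rational(-160, 361) (R = Mul(-160, Pow(361, -1)) = Mul(-160, Rational(1, 361)) = Rational(-160, 361) ≈ -0.44321)
Add(Mul(R, 386), Function('d')(-16, -5)) = Add(Mul(Rational(-160, 361), 386), -5) = Add(Rational(-61760, 361), -5) = Rational(-63565, 361)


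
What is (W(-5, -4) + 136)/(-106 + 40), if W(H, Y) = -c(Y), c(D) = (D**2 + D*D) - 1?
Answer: -35/22 ≈ -1.5909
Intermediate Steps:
c(D) = -1 + 2*D**2 (c(D) = (D**2 + D**2) - 1 = 2*D**2 - 1 = -1 + 2*D**2)
W(H, Y) = 1 - 2*Y**2 (W(H, Y) = -(-1 + 2*Y**2) = 1 - 2*Y**2)
(W(-5, -4) + 136)/(-106 + 40) = ((1 - 2*(-4)**2) + 136)/(-106 + 40) = ((1 - 2*16) + 136)/(-66) = -((1 - 32) + 136)/66 = -(-31 + 136)/66 = -1/66*105 = -35/22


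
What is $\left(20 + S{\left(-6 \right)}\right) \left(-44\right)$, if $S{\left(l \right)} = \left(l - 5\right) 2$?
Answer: $88$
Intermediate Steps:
$S{\left(l \right)} = -10 + 2 l$ ($S{\left(l \right)} = \left(-5 + l\right) 2 = -10 + 2 l$)
$\left(20 + S{\left(-6 \right)}\right) \left(-44\right) = \left(20 + \left(-10 + 2 \left(-6\right)\right)\right) \left(-44\right) = \left(20 - 22\right) \left(-44\right) = \left(-2\right) \left(-44\right) = 88$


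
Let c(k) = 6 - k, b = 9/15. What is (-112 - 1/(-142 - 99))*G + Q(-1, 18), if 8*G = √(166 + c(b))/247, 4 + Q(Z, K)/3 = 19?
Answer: 45 - 26991*√4285/2381080 ≈ 44.258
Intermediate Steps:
Q(Z, K) = 45 (Q(Z, K) = -12 + 3*19 = -12 + 57 = 45)
b = ⅗ (b = 9*(1/15) = ⅗ ≈ 0.60000)
G = √4285/9880 (G = (√(166 + (6 - 1*⅗))/247)/8 = (√(166 + (6 - ⅗))*(1/247))/8 = (√(166 + 27/5)*(1/247))/8 = (√(857/5)*(1/247))/8 = ((√4285/5)*(1/247))/8 = (√4285/1235)/8 = √4285/9880 ≈ 0.0066255)
(-112 - 1/(-142 - 99))*G + Q(-1, 18) = (-112 - 1/(-142 - 99))*(√4285/9880) + 45 = (-112 - 1/(-241))*(√4285/9880) + 45 = (-112 - 1*(-1/241))*(√4285/9880) + 45 = (-112 + 1/241)*(√4285/9880) + 45 = -26991*√4285/2381080 + 45 = 45 - 26991*√4285/2381080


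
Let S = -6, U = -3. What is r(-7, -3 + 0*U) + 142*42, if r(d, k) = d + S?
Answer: 5951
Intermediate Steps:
r(d, k) = -6 + d (r(d, k) = d - 6 = -6 + d)
r(-7, -3 + 0*U) + 142*42 = (-6 - 7) + 142*42 = -13 + 5964 = 5951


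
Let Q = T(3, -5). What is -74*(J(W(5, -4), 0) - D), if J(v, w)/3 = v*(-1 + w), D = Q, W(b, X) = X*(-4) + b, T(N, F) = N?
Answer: 4884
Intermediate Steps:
W(b, X) = b - 4*X (W(b, X) = -4*X + b = b - 4*X)
Q = 3
D = 3
J(v, w) = 3*v*(-1 + w) (J(v, w) = 3*(v*(-1 + w)) = 3*v*(-1 + w))
-74*(J(W(5, -4), 0) - D) = -74*(3*(5 - 4*(-4))*(-1 + 0) - 1*3) = -74*(3*(5 + 16)*(-1) - 3) = -74*(3*21*(-1) - 3) = -74*(-63 - 3) = -74*(-66) = 4884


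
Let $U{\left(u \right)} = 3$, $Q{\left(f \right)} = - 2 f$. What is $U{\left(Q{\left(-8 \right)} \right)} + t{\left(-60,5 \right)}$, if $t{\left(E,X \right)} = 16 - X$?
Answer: $14$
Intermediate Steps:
$U{\left(Q{\left(-8 \right)} \right)} + t{\left(-60,5 \right)} = 3 + \left(16 - 5\right) = 3 + 11 = 14$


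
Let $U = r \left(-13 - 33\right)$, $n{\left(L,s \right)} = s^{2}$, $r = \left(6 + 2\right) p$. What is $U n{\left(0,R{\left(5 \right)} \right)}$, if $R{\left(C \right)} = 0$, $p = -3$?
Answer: $0$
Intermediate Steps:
$r = -24$ ($r = \left(6 + 2\right) \left(-3\right) = 8 \left(-3\right) = -24$)
$U = 1104$ ($U = - 24 \left(-13 - 33\right) = \left(-24\right) \left(-46\right) = 1104$)
$U n{\left(0,R{\left(5 \right)} \right)} = 1104 \cdot 0^{2} = 1104 \cdot 0 = 0$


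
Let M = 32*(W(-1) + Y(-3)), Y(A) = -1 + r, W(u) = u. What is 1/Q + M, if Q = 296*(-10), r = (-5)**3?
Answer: -12029441/2960 ≈ -4064.0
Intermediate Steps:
r = -125
Q = -2960
Y(A) = -126 (Y(A) = -1 - 125 = -126)
M = -4064 (M = 32*(-1 - 126) = 32*(-127) = -4064)
1/Q + M = 1/(-2960) - 4064 = -1/2960 - 4064 = -12029441/2960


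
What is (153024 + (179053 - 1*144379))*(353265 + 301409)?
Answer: 122881000452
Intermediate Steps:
(153024 + (179053 - 1*144379))*(353265 + 301409) = (153024 + (179053 - 144379))*654674 = (153024 + 34674)*654674 = 187698*654674 = 122881000452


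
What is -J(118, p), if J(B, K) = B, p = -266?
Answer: -118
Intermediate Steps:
-J(118, p) = -1*118 = -118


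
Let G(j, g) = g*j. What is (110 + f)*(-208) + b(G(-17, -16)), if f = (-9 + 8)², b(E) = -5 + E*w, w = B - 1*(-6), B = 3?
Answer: -20645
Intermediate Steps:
w = 9 (w = 3 - 1*(-6) = 3 + 6 = 9)
b(E) = -5 + 9*E (b(E) = -5 + E*9 = -5 + 9*E)
f = 1 (f = (-1)² = 1)
(110 + f)*(-208) + b(G(-17, -16)) = (110 + 1)*(-208) + (-5 + 9*(-16*(-17))) = 111*(-208) + (-5 + 9*272) = -23088 + (-5 + 2448) = -23088 + 2443 = -20645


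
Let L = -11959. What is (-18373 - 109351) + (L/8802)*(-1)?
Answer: -1124214689/8802 ≈ -1.2772e+5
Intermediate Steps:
(-18373 - 109351) + (L/8802)*(-1) = (-18373 - 109351) - 11959/8802*(-1) = -127724 - 11959*1/8802*(-1) = -127724 - 11959/8802*(-1) = -127724 + 11959/8802 = -1124214689/8802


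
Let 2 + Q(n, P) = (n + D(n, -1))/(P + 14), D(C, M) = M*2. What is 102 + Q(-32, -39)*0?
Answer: 102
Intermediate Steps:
D(C, M) = 2*M
Q(n, P) = -2 + (-2 + n)/(14 + P) (Q(n, P) = -2 + (n + 2*(-1))/(P + 14) = -2 + (n - 2)/(14 + P) = -2 + (-2 + n)/(14 + P))
102 + Q(-32, -39)*0 = 102 + ((-30 - 32 - 2*(-39))/(14 - 39))*0 = 102 + ((-30 - 32 + 78)/(-25))*0 = 102 - 1/25*16*0 = 102 - 16/25*0 = 102 + 0 = 102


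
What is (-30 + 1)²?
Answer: 841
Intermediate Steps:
(-30 + 1)² = (-29)² = 841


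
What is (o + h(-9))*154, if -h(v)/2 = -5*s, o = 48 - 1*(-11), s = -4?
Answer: 2926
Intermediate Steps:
o = 59 (o = 48 + 11 = 59)
h(v) = -40 (h(v) = -(-10)*(-4) = -2*20 = -40)
(o + h(-9))*154 = (59 - 40)*154 = 19*154 = 2926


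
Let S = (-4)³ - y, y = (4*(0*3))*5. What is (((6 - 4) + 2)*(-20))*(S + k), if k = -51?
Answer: 9200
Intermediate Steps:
y = 0 (y = (4*0)*5 = 0*5 = 0)
S = -64 (S = (-4)³ - 1*0 = -64 + 0 = -64)
(((6 - 4) + 2)*(-20))*(S + k) = (((6 - 4) + 2)*(-20))*(-64 - 51) = ((2 + 2)*(-20))*(-115) = (4*(-20))*(-115) = -80*(-115) = 9200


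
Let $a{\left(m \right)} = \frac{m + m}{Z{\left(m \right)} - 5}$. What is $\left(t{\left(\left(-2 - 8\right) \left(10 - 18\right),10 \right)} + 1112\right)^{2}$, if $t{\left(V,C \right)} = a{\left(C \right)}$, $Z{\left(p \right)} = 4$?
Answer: $1192464$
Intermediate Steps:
$a{\left(m \right)} = - 2 m$ ($a{\left(m \right)} = \frac{m + m}{4 - 5} = \frac{2 m}{-1} = 2 m \left(-1\right) = - 2 m$)
$t{\left(V,C \right)} = - 2 C$
$\left(t{\left(\left(-2 - 8\right) \left(10 - 18\right),10 \right)} + 1112\right)^{2} = \left(\left(-2\right) 10 + 1112\right)^{2} = \left(-20 + 1112\right)^{2} = 1092^{2} = 1192464$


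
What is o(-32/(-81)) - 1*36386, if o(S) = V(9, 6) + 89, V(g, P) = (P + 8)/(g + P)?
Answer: -544441/15 ≈ -36296.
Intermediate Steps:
V(g, P) = (8 + P)/(P + g)
o(S) = 1349/15 (o(S) = (8 + 6)/(6 + 9) + 89 = 14/15 + 89 = 1349/15)
o(-32/(-81)) - 1*36386 = 1349/15 - 1*36386 = 1349/15 - 36386 = -544441/15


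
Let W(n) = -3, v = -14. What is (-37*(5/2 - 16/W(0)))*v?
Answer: 12173/3 ≈ 4057.7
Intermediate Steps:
(-37*(5/2 - 16/W(0)))*v = -37*(5/2 - 16/(-3))*(-14) = -37*(5*(½) - 16*(-⅓))*(-14) = -37*(5/2 + 16/3)*(-14) = -37*47/6*(-14) = -1739/6*(-14) = 12173/3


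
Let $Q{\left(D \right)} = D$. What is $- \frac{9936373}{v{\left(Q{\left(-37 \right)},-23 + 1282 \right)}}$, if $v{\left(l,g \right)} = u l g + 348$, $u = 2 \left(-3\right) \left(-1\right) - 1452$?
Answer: $- \frac{9936373}{67359366} \approx -0.14751$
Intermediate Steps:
$u = -1446$ ($u = \left(-6\right) \left(-1\right) - 1452 = 6 - 1452 = -1446$)
$v{\left(l,g \right)} = 348 - 1446 g l$ ($v{\left(l,g \right)} = - 1446 l g + 348 = - 1446 g l + 348 = 348 - 1446 g l$)
$- \frac{9936373}{v{\left(Q{\left(-37 \right)},-23 + 1282 \right)}} = - \frac{9936373}{348 - 1446 \left(-23 + 1282\right) \left(-37\right)} = - \frac{9936373}{348 - 1820514 \left(-37\right)} = - \frac{9936373}{348 + 67359018} = - \frac{9936373}{67359366}$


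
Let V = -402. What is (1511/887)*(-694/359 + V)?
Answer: -219113132/318433 ≈ -688.10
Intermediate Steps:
(1511/887)*(-694/359 + V) = (1511/887)*(-694/359 - 402) = (1511*(1/887))*(-694*1/359 - 402) = 1511*(-694/359 - 402)/887 = (1511/887)*(-145012/359) = -219113132/318433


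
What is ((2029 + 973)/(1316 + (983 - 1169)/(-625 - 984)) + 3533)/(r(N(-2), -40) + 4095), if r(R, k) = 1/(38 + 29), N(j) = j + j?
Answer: 125397484884/145251418145 ≈ 0.86331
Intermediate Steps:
N(j) = 2*j
r(R, k) = 1/67
((2029 + 973)/(1316 + (983 - 1169)/(-625 - 984)) + 3533)/(r(N(-2), -40) + 4095) = ((2029 + 973)/(1316 + (983 - 1169)/(-625 - 984)) + 3533)/(1/67 + 4095) = (3002/(1316 - 186/(-1609)) + 3533)/(274366/67) = (3002/(1316 - 186*(-1/1609)) + 3533)*(67/274366) = (3002/(1316 + 186/1609) + 3533)*(67/274366) = (3002/(2117630/1609) + 3533)*(67/274366) = (3002*(1609/2117630) + 3533)*(67/274366) = (2415109/1058815 + 3533)*(67/274366) = (3743208504/1058815)*(67/274366) = 125397484884/145251418145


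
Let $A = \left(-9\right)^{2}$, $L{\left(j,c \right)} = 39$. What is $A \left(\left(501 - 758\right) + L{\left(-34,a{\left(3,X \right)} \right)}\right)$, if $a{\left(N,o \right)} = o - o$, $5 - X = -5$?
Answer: $-17658$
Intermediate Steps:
$X = 10$ ($X = 5 - -5 = 5 + 5 = 10$)
$a{\left(N,o \right)} = 0$
$A = 81$
$A \left(\left(501 - 758\right) + L{\left(-34,a{\left(3,X \right)} \right)}\right) = 81 \left(\left(501 - 758\right) + 39\right) = 81 \left(-257 + 39\right) = 81 \left(-218\right) = -17658$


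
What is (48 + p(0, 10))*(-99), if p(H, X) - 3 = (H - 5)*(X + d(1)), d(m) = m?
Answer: 396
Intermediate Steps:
p(H, X) = 3 + (1 + X)*(-5 + H) (p(H, X) = 3 + (H - 5)*(X + 1) = 3 + (-5 + H)*(1 + X) = 3 + (1 + X)*(-5 + H))
(48 + p(0, 10))*(-99) = (48 + (-2 + 0 - 5*10 + 0*10))*(-99) = (48 + (-2 + 0 - 50 + 0))*(-99) = (48 - 52)*(-99) = -4*(-99) = 396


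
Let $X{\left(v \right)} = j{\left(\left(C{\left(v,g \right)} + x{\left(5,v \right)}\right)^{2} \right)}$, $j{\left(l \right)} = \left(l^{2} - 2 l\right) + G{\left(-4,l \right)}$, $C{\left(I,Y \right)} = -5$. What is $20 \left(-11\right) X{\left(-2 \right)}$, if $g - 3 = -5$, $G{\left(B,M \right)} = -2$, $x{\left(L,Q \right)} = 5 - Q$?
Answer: $-1320$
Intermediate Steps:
$g = -2$ ($g = 3 - 5 = -2$)
$j{\left(l \right)} = -2 + l^{2} - 2 l$ ($j{\left(l \right)} = \left(l^{2} - 2 l\right) - 2 = -2 + l^{2} - 2 l$)
$X{\left(v \right)} = -2 + v^{4} - 2 v^{2}$ ($X{\left(v \right)} = -2 + \left(\left(-5 - \left(-5 + v\right)\right)^{2}\right)^{2} - 2 \left(-5 - \left(-5 + v\right)\right)^{2} = -2 + \left(\left(- v\right)^{2}\right)^{2} - 2 \left(- v\right)^{2} = -2 + \left(v^{2}\right)^{2} - 2 v^{2} = -2 + v^{4} - 2 v^{2}$)
$20 \left(-11\right) X{\left(-2 \right)} = 20 \left(-11\right) \left(-2 + \left(-2\right)^{4} - 2 \left(-2\right)^{2}\right) = - 220 \left(-2 + 16 - 8\right) = \left(-220\right) 6 = -1320$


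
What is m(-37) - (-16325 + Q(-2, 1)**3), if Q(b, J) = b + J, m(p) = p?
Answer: 16289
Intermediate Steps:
Q(b, J) = J + b
m(-37) - (-16325 + Q(-2, 1)**3) = -37 - (-16325 + (1 - 2)**3) = -37 - (-16325 + (-1)**3) = -37 - (-16325 - 1) = -37 - 1*(-16326) = -37 + 16326 = 16289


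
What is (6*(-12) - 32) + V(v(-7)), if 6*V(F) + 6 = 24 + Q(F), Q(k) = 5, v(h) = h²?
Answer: -601/6 ≈ -100.17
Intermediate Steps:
V(F) = 23/6 (V(F) = -1 + (24 + 5)/6 = -1 + (⅙)*29 = -1 + 29/6 = 23/6)
(6*(-12) - 32) + V(v(-7)) = (6*(-12) - 32) + 23/6 = (-72 - 32) + 23/6 = -104 + 23/6 = -601/6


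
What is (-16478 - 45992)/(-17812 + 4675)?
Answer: 62470/13137 ≈ 4.7553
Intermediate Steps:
(-16478 - 45992)/(-17812 + 4675) = -62470/(-13137) = -62470*(-1/13137) = 62470/13137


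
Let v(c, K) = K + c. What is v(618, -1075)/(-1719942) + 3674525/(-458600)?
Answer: -126395205947/15775308024 ≈ -8.0122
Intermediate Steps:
v(618, -1075)/(-1719942) + 3674525/(-458600) = (-1075 + 618)/(-1719942) + 3674525/(-458600) = -457*(-1/1719942) + 3674525*(-1/458600) = 457/1719942 - 146981/18344 = -126395205947/15775308024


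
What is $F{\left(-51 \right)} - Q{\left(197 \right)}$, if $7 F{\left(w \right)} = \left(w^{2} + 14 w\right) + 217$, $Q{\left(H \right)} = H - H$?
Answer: $\frac{2104}{7} \approx 300.57$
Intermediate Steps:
$Q{\left(H \right)} = 0$
$F{\left(w \right)} = 31 + 2 w + \frac{w^{2}}{7}$ ($F{\left(w \right)} = \frac{\left(w^{2} + 14 w\right) + 217}{7} = \frac{217 + w^{2} + 14 w}{7} = 31 + 2 w + \frac{w^{2}}{7}$)
$F{\left(-51 \right)} - Q{\left(197 \right)} = \left(31 + 2 \left(-51\right) + \frac{\left(-51\right)^{2}}{7}\right) - 0 = \left(31 - 102 + \frac{1}{7} \cdot 2601\right) + 0 = \left(31 - 102 + \frac{2601}{7}\right) + 0 = \frac{2104}{7} + 0 = \frac{2104}{7}$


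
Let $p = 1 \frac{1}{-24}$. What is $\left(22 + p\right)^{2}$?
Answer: $\frac{277729}{576} \approx 482.17$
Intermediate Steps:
$p = - \frac{1}{24}$ ($p = 1 \left(- \frac{1}{24}\right) = - \frac{1}{24} \approx -0.041667$)
$\left(22 + p\right)^{2} = \left(22 - \frac{1}{24}\right)^{2} = \left(\frac{527}{24}\right)^{2} = \frac{277729}{576}$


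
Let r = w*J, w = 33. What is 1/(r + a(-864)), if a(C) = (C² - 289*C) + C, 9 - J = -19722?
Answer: 1/1646451 ≈ 6.0737e-7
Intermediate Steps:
J = 19731 (J = 9 - 1*(-19722) = 9 + 19722 = 19731)
a(C) = C² - 288*C
r = 651123 (r = 33*19731 = 651123)
1/(r + a(-864)) = 1/(651123 - 864*(-288 - 864)) = 1/(651123 - 864*(-1152)) = 1/(651123 + 995328) = 1/1646451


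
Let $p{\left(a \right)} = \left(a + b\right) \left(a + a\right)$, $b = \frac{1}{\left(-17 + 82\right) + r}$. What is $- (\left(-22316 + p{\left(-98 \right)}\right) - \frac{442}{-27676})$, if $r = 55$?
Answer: $\frac{18984214}{6105} \approx 3109.6$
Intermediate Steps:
$b = \frac{1}{120}$ ($b = \frac{1}{\left(-17 + 82\right) + 55} = \frac{1}{65 + 55} = \frac{1}{120} \approx 0.0083333$)
$p{\left(a \right)} = 2 a \left(\frac{1}{120} + a\right)$ ($p{\left(a \right)} = \left(a + \frac{1}{120}\right) \left(a + a\right) = \left(\frac{1}{120} + a\right) 2 a = 2 a \left(\frac{1}{120} + a\right)$)
$- (\left(-22316 + p{\left(-98 \right)}\right) - \frac{442}{-27676}) = - (\left(-22316 + \frac{1}{60} \left(-98\right) \left(1 + 120 \left(-98\right)\right)\right) - \frac{442}{-27676}) = - (\left(-22316 + \frac{1}{60} \left(-98\right) \left(1 - 11760\right)\right) - - \frac{13}{814}) = - (\left(-22316 + \frac{1}{60} \left(-98\right) \left(-11759\right)\right) + \frac{13}{814}) = - (\left(-22316 + \frac{576191}{30}\right) + \frac{13}{814}) = - (- \frac{93289}{30} + \frac{13}{814}) = \left(-1\right) \left(- \frac{18984214}{6105}\right) = \frac{18984214}{6105}$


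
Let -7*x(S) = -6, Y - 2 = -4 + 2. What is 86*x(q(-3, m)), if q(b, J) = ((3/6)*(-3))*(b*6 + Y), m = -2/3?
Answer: 516/7 ≈ 73.714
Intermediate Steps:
Y = 0 (Y = 2 + (-4 + 2) = 2 - 2 = 0)
m = -2/3 (m = -2*1/3 = -2/3 ≈ -0.66667)
q(b, J) = -9*b (q(b, J) = ((3/6)*(-3))*(b*6 + 0) = ((3*(1/6))*(-3))*(6*b + 0) = ((1/2)*(-3))*(6*b) = -9*b)
x(S) = 6/7 (x(S) = -1/7*(-6) = 6/7)
86*x(q(-3, m)) = 86*(6/7) = 516/7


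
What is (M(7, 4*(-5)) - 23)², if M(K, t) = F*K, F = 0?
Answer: 529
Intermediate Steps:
M(K, t) = 0 (M(K, t) = 0*K = 0)
(M(7, 4*(-5)) - 23)² = (0 - 23)² = (-23)² = 529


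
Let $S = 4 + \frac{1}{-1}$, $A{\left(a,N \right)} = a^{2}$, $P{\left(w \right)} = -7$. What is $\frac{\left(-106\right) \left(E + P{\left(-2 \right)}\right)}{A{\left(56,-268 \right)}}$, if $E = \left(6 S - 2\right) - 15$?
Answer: $\frac{159}{784} \approx 0.20281$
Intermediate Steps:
$S = 3$ ($S = 4 - 1 = 3$)
$E = 1$ ($E = \left(6 \cdot 3 - 2\right) - 15 = \left(18 - 2\right) - 15 = 16 - 15 = 1$)
$\frac{\left(-106\right) \left(E + P{\left(-2 \right)}\right)}{A{\left(56,-268 \right)}} = \frac{\left(-106\right) \left(1 - 7\right)}{56^{2}} = \frac{\left(-106\right) \left(-6\right)}{3136} = 636 \cdot \frac{1}{3136} = \frac{159}{784}$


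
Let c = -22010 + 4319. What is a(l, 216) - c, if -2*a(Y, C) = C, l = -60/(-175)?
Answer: 17583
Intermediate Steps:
l = 12/35 (l = -60*(-1/175) = 12/35 ≈ 0.34286)
a(Y, C) = -C/2
c = -17691
a(l, 216) - c = -½*216 - 1*(-17691) = -108 + 17691 = 17583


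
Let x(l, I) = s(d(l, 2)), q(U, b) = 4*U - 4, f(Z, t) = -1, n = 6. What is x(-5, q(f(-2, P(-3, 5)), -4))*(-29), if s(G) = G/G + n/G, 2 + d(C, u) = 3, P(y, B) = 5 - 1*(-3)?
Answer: -203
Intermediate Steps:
P(y, B) = 8 (P(y, B) = 5 + 3 = 8)
d(C, u) = 1 (d(C, u) = -2 + 3 = 1)
s(G) = 1 + 6/G (s(G) = G/G + 6/G = 1 + 6/G)
q(U, b) = -4 + 4*U
x(l, I) = 7 (x(l, I) = (6 + 1)/1 = 1*7 = 7)
x(-5, q(f(-2, P(-3, 5)), -4))*(-29) = 7*(-29) = -203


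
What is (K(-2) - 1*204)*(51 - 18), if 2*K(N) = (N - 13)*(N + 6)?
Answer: -7722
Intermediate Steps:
K(N) = (-13 + N)*(6 + N)/2 (K(N) = ((N - 13)*(N + 6))/2 = ((-13 + N)*(6 + N))/2 = (-13 + N)*(6 + N)/2)
(K(-2) - 1*204)*(51 - 18) = ((-39 + (½)*(-2)² - 7/2*(-2)) - 1*204)*(51 - 18) = ((-39 + (½)*4 + 7) - 204)*33 = ((-39 + 2 + 7) - 204)*33 = (-30 - 204)*33 = -234*33 = -7722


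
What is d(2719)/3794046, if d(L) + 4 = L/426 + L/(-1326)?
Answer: 1737/19844125262 ≈ 8.7532e-8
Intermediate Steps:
d(L) = -4 + 25*L/15691 (d(L) = -4 + (L/426 + L/(-1326)) = -4 + (L*(1/426) + L*(-1/1326)) = -4 + (L/426 - L/1326) = -4 + 25*L/15691)
d(2719)/3794046 = (-4 + (25/15691)*2719)/3794046 = (-4 + 67975/15691)*(1/3794046) = (5211/15691)*(1/3794046) = 1737/19844125262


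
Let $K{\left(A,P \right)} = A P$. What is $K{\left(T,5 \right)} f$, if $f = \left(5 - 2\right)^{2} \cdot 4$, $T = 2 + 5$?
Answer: $1260$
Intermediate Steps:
$T = 7$
$f = 36$ ($f = 3^{2} \cdot 4 = 9 \cdot 4 = 36$)
$K{\left(T,5 \right)} f = 7 \cdot 5 \cdot 36 = 35 \cdot 36 = 1260$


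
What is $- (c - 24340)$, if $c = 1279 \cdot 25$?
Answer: $-7635$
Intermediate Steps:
$c = 31975$
$- (c - 24340) = - (31975 - 24340) = \left(-1\right) 7635 = -7635$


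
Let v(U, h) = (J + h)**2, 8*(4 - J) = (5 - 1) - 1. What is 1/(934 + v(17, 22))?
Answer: 64/101801 ≈ 0.00062868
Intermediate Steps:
J = 29/8 (J = 4 - ((5 - 1) - 1)/8 = 4 - (4 - 1)/8 = 4 - 1/8*3 = 4 - 3/8 = 29/8 ≈ 3.6250)
v(U, h) = (29/8 + h)**2
1/(934 + v(17, 22)) = 1/(934 + (29 + 8*22)**2/64) = 1/(934 + (29 + 176)**2/64) = 1/(934 + (1/64)*205**2) = 1/(934 + (1/64)*42025) = 1/(934 + 42025/64) = 1/(101801/64) = 64/101801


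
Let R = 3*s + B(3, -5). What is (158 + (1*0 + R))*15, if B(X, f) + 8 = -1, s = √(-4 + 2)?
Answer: 2235 + 45*I*√2 ≈ 2235.0 + 63.64*I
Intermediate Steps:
s = I*√2 (s = √(-2) = I*√2 ≈ 1.4142*I)
B(X, f) = -9 (B(X, f) = -8 - 1 = -9)
R = -9 + 3*I*√2 (R = 3*(I*√2) - 9 = 3*I*√2 - 9 = -9 + 3*I*√2 ≈ -9.0 + 4.2426*I)
(158 + (1*0 + R))*15 = (158 + (1*0 + (-9 + 3*I*√2)))*15 = (158 + (0 + (-9 + 3*I*√2)))*15 = (158 + (-9 + 3*I*√2))*15 = (149 + 3*I*√2)*15 = 2235 + 45*I*√2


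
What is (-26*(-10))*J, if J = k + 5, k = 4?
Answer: 2340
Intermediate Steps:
J = 9 (J = 4 + 5 = 9)
(-26*(-10))*J = -26*(-10)*9 = 260*9 = 2340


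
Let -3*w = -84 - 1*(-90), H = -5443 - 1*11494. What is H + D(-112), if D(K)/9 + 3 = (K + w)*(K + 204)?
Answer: -111356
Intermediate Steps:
H = -16937 (H = -5443 - 11494 = -16937)
w = -2 (w = -(-84 - 1*(-90))/3 = -(-84 + 90)/3 = -1/3*6 = -2)
D(K) = -27 + 9*(-2 + K)*(204 + K) (D(K) = -27 + 9*((K - 2)*(K + 204)) = -27 + 9*((-2 + K)*(204 + K)) = -27 + 9*(-2 + K)*(204 + K))
H + D(-112) = -16937 + (-3699 + 9*(-112)**2 + 1818*(-112)) = -16937 + (-3699 + 9*12544 - 203616) = -16937 + (-3699 + 112896 - 203616) = -16937 - 94419 = -111356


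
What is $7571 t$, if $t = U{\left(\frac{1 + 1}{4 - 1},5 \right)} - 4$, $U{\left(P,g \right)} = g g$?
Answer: $158991$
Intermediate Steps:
$U{\left(P,g \right)} = g^{2}$
$t = 21$ ($t = 5^{2} - 4 = 25 - 4 = 21$)
$7571 t = 7571 \cdot 21 = 158991$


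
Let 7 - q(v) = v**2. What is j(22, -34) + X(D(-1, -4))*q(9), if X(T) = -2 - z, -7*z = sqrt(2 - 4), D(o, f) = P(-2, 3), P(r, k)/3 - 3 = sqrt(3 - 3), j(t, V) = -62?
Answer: 86 - 74*I*sqrt(2)/7 ≈ 86.0 - 14.95*I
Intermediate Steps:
P(r, k) = 9 (P(r, k) = 9 + 3*sqrt(3 - 3) = 9 + 3*sqrt(0) = 9 + 3*0 = 9 + 0 = 9)
D(o, f) = 9
q(v) = 7 - v**2
z = -I*sqrt(2)/7 (z = -sqrt(2 - 4)/7 = -I*sqrt(2)/7 ≈ -0.20203*I)
X(T) = -2 + I*sqrt(2)/7 (X(T) = -2 - (-1)*I*sqrt(2)/7 = -2 + I*sqrt(2)/7)
j(22, -34) + X(D(-1, -4))*q(9) = -62 + (-2 + I*sqrt(2)/7)*(7 - 1*9**2) = -62 + (-2 + I*sqrt(2)/7)*(7 - 1*81) = -62 + (-2 + I*sqrt(2)/7)*(7 - 81) = -62 + (-2 + I*sqrt(2)/7)*(-74) = -62 + (148 - 74*I*sqrt(2)/7) = 86 - 74*I*sqrt(2)/7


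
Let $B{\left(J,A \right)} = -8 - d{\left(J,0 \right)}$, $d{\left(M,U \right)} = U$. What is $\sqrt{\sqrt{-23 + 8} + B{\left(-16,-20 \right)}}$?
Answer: $\sqrt{-8 + i \sqrt{15}} \approx 0.66641 + 2.9059 i$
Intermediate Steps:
$B{\left(J,A \right)} = -8$ ($B{\left(J,A \right)} = -8 - 0 = -8 + 0 = -8$)
$\sqrt{\sqrt{-23 + 8} + B{\left(-16,-20 \right)}} = \sqrt{\sqrt{-23 + 8} - 8} = \sqrt{\sqrt{-15} - 8} = \sqrt{i \sqrt{15} - 8} = \sqrt{-8 + i \sqrt{15}}$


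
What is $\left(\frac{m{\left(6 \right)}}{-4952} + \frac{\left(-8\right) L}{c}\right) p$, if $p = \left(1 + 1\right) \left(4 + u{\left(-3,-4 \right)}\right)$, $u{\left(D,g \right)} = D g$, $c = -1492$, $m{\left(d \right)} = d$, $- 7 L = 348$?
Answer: $- \frac{13849032}{1616209} \approx -8.5688$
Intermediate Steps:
$L = - \frac{348}{7}$ ($L = \left(- \frac{1}{7}\right) 348 = - \frac{348}{7} \approx -49.714$)
$p = 32$ ($p = \left(1 + 1\right) \left(4 - -12\right) = 2 \left(4 + 12\right) = 2 \cdot 16 = 32$)
$\left(\frac{m{\left(6 \right)}}{-4952} + \frac{\left(-8\right) L}{c}\right) p = \left(\frac{6}{-4952} + \frac{\left(-8\right) \left(- \frac{348}{7}\right)}{-1492}\right) 32 = \left(6 \left(- \frac{1}{4952}\right) + \frac{2784}{7} \left(- \frac{1}{1492}\right)\right) 32 = \left(- \frac{3}{2476} - \frac{696}{2611}\right) 32 = \left(- \frac{1731129}{6464836}\right) 32 = - \frac{13849032}{1616209}$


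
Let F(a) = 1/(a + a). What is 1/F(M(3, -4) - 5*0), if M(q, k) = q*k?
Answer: -24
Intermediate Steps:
M(q, k) = k*q
F(a) = 1/(2*a)
1/F(M(3, -4) - 5*0) = 1/(1/(2*(-4*3 - 5*0))) = 1/(1/(2*(-12 + 0))) = 1/((½)/(-12)) = 1/((½)*(-1/12)) = 1/(-1/24) = -24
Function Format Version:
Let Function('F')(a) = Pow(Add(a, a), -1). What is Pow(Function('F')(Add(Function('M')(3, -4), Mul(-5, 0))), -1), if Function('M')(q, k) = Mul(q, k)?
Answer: -24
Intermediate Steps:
Function('M')(q, k) = Mul(k, q)
Function('F')(a) = Mul(Rational(1, 2), Pow(a, -1)) (Function('F')(a) = Pow(Mul(2, a), -1) = Mul(Rational(1, 2), Pow(a, -1)))
Pow(Function('F')(Add(Function('M')(3, -4), Mul(-5, 0))), -1) = Pow(Mul(Rational(1, 2), Pow(Add(Mul(-4, 3), Mul(-5, 0)), -1)), -1) = Pow(Mul(Rational(1, 2), Pow(Add(-12, 0), -1)), -1) = Pow(Mul(Rational(1, 2), Pow(-12, -1)), -1) = Pow(Mul(Rational(1, 2), Rational(-1, 12)), -1) = Pow(Rational(-1, 24), -1) = -24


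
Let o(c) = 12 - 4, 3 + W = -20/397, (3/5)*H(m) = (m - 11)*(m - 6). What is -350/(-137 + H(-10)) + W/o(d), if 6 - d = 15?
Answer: -1623853/1343448 ≈ -1.2087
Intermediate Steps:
H(m) = 5*(-11 + m)*(-6 + m)/3 (H(m) = 5*((m - 11)*(m - 6))/3 = 5*((-11 + m)*(-6 + m))/3 = 5*(-11 + m)*(-6 + m)/3)
d = -9 (d = 6 - 1*15 = 6 - 15 = -9)
W = -1211/397 (W = -3 - 20/397 = -1211/397 ≈ -3.0504)
o(c) = 8
-350/(-137 + H(-10)) + W/o(d) = -350/(-137 + (110 - 85/3*(-10) + (5/3)*(-10)²)) - 1211/397/8 = -350/(-137 + (110 + 850/3 + (5/3)*100)) - 1211/397*⅛ = -350/(-137 + (110 + 850/3 + 500/3)) - 1211/3176 = -350/(-137 + 560) - 1211/3176 = -350/423 - 1211/3176 = -1623853/1343448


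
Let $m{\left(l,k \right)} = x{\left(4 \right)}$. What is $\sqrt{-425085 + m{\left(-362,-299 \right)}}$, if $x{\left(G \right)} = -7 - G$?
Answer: $2 i \sqrt{106274} \approx 651.99 i$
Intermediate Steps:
$m{\left(l,k \right)} = -11$ ($m{\left(l,k \right)} = -7 - 4 = -11$)
$\sqrt{-425085 + m{\left(-362,-299 \right)}} = \sqrt{-425085 - 11} = \sqrt{-425096} = 2 i \sqrt{106274}$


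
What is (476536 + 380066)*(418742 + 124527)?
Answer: 465365311938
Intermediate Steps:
(476536 + 380066)*(418742 + 124527) = 856602*543269 = 465365311938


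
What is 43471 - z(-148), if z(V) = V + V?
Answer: 43767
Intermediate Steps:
z(V) = 2*V
43471 - z(-148) = 43471 - 2*(-148) = 43471 - 1*(-296) = 43471 + 296 = 43767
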